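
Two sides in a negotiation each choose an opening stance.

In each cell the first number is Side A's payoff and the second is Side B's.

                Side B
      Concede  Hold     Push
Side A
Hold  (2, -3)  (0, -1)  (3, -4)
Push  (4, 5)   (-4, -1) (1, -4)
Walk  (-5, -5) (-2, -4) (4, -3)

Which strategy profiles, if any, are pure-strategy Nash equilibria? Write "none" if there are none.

Side A against Concede: payoffs 2, 4, -5 → best response Push.
Side A against Hold: payoffs 0, -4, -2 → best response Hold.
Side A against Push: payoffs 3, 1, 4 → best response Walk.
Side B against Hold: payoffs -3, -1, -4 → best response Hold.
Side B against Push: payoffs 5, -1, -4 → best response Concede.
Side B against Walk: payoffs -5, -4, -3 → best response Push.
Mutual best responses: (Hold, Hold); (Push, Concede); (Walk, Push).

The pure Nash equilibria are (Hold, Hold), (Push, Concede), (Walk, Push).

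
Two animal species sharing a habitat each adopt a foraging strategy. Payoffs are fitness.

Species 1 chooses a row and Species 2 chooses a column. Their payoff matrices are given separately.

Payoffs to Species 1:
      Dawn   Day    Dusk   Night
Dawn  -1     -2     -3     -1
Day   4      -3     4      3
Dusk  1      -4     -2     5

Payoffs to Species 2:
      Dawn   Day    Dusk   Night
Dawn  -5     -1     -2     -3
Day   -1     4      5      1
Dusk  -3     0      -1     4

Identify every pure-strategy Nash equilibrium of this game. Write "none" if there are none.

(Dawn, Dawn): Species 1 can switch to Day (-1 → 4). Not NE.
(Dawn, Day): Species 1 gets -2, best alternative -3; Species 2 gets -1, best alternative -2. No profitable deviation — NE.
(Dawn, Dusk): Species 1 can switch to Day (-3 → 4). Not NE.
(Dawn, Night): Species 1 can switch to Day (-1 → 3). Not NE.
(Day, Dawn): Species 2 can switch to Day (-1 → 4). Not NE.
(Day, Day): Species 1 can switch to Dawn (-3 → -2). Not NE.
(Day, Dusk): Species 1 gets 4, best alternative -2; Species 2 gets 5, best alternative 4. No profitable deviation — NE.
(Day, Night): Species 1 can switch to Dusk (3 → 5). Not NE.
(Dusk, Night): Species 1 gets 5, best alternative 3; Species 2 gets 4, best alternative 0. No profitable deviation — NE.
(The remaining 3 profiles each have a profitable deviation by the same check.)

(Dawn, Day), (Day, Dusk), (Dusk, Night)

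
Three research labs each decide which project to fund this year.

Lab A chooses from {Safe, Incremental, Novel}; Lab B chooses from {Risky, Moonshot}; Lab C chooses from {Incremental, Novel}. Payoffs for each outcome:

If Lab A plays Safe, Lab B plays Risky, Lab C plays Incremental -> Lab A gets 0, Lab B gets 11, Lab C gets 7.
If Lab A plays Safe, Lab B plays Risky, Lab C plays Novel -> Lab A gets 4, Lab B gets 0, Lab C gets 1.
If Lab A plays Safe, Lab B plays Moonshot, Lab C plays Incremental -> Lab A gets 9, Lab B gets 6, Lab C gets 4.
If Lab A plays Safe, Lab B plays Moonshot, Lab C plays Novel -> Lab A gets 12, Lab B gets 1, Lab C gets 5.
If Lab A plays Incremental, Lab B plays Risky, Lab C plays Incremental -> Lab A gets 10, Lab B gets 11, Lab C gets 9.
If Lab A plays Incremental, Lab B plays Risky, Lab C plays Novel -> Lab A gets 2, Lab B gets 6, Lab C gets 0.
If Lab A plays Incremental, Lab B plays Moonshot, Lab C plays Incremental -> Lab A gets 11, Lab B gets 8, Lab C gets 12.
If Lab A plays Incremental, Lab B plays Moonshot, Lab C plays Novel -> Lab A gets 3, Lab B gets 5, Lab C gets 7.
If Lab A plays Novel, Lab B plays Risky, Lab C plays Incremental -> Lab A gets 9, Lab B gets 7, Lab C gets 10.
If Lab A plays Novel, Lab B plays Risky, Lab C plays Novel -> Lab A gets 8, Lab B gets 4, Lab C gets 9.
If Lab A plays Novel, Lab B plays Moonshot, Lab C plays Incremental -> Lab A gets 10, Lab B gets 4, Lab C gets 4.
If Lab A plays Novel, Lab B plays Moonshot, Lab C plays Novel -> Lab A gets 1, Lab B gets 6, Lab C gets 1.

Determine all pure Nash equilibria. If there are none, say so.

(Safe, Moonshot, Novel); (Incremental, Risky, Incremental)

Lab A against (Risky, Incremental): payoffs 0, 10, 9 → best response Incremental.
Lab A against (Risky, Novel): payoffs 4, 2, 8 → best response Novel.
Lab A against (Moonshot, Incremental): payoffs 9, 11, 10 → best response Incremental.
Lab A against (Moonshot, Novel): payoffs 12, 3, 1 → best response Safe.
Lab B against (Safe, Incremental): payoffs 11, 6 → best response Risky.
Lab B against (Safe, Novel): payoffs 0, 1 → best response Moonshot.
Lab B against (Incremental, Incremental): payoffs 11, 8 → best response Risky.
Lab B against (Incremental, Novel): payoffs 6, 5 → best response Risky.
Lab B against (Novel, Incremental): payoffs 7, 4 → best response Risky.
Lab B against (Novel, Novel): payoffs 4, 6 → best response Moonshot.
Lab C against (Safe, Risky): payoffs 7, 1 → best response Incremental.
Lab C against (Safe, Moonshot): payoffs 4, 5 → best response Novel.
Lab C against (Incremental, Risky): payoffs 9, 0 → best response Incremental.
Lab C against (Incremental, Moonshot): payoffs 12, 7 → best response Incremental.
Lab C against (Novel, Risky): payoffs 10, 9 → best response Incremental.
Lab C against (Novel, Moonshot): payoffs 4, 1 → best response Incremental.
Mutual best responses: (Safe, Moonshot, Novel); (Incremental, Risky, Incremental).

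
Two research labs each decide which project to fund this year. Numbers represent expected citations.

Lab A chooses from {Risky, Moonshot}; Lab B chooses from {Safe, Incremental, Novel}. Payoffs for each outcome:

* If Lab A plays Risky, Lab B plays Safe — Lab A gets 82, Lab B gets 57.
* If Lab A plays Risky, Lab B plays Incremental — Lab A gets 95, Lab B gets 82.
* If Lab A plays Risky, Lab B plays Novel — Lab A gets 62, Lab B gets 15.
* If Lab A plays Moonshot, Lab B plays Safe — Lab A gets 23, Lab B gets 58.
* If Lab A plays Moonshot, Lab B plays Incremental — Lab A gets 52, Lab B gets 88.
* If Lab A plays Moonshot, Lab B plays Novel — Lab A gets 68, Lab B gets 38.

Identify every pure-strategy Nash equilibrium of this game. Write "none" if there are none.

For each strategy profile, look for a profitable unilateral deviation.
(Risky, Safe): Lab B can switch to Incremental (57 → 82). Not NE.
(Risky, Incremental): Lab A gets 95, best alternative 52; Lab B gets 82, best alternative 57. No profitable deviation — NE.
(Risky, Novel): Lab A can switch to Moonshot (62 → 68). Not NE.
(Moonshot, Safe): Lab A can switch to Risky (23 → 82). Not NE.
(Moonshot, Incremental): Lab A can switch to Risky (52 → 95). Not NE.
(Moonshot, Novel): Lab B can switch to Safe (38 → 58). Not NE.

The unique pure-strategy Nash equilibrium is (Risky, Incremental).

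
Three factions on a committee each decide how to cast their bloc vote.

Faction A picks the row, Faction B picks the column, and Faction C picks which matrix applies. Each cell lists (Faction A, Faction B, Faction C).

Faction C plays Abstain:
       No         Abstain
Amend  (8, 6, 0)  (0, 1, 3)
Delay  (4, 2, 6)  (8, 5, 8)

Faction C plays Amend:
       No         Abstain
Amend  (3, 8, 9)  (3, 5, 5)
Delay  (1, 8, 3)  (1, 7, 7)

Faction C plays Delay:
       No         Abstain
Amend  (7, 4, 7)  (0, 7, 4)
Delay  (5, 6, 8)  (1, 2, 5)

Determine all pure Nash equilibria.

Pure-strategy Nash equilibria: (Amend, No, Amend) and (Delay, Abstain, Abstain)

Faction A against (No, Abstain): payoffs 8, 4 → best response Amend.
Faction A against (No, Amend): payoffs 3, 1 → best response Amend.
Faction A against (No, Delay): payoffs 7, 5 → best response Amend.
Faction A against (Abstain, Abstain): payoffs 0, 8 → best response Delay.
Faction A against (Abstain, Amend): payoffs 3, 1 → best response Amend.
Faction A against (Abstain, Delay): payoffs 0, 1 → best response Delay.
Faction B against (Amend, Abstain): payoffs 6, 1 → best response No.
Faction B against (Amend, Amend): payoffs 8, 5 → best response No.
Faction B against (Amend, Delay): payoffs 4, 7 → best response Abstain.
Faction B against (Delay, Abstain): payoffs 2, 5 → best response Abstain.
Faction B against (Delay, Amend): payoffs 8, 7 → best response No.
Faction B against (Delay, Delay): payoffs 6, 2 → best response No.
Faction C against (Amend, No): payoffs 0, 9, 7 → best response Amend.
Faction C against (Amend, Abstain): payoffs 3, 5, 4 → best response Amend.
Faction C against (Delay, No): payoffs 6, 3, 8 → best response Delay.
Faction C against (Delay, Abstain): payoffs 8, 7, 5 → best response Abstain.
Mutual best responses: (Amend, No, Amend); (Delay, Abstain, Abstain).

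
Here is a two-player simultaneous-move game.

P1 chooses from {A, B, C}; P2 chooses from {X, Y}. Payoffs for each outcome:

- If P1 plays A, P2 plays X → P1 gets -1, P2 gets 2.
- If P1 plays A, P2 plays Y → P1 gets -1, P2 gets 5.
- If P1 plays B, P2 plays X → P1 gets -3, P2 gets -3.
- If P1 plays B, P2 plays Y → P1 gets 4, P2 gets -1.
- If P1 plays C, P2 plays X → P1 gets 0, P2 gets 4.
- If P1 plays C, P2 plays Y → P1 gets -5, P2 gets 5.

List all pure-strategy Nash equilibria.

(B, Y)

(A, X): P1 can switch to C (-1 → 0). Not NE.
(A, Y): P1 can switch to B (-1 → 4). Not NE.
(B, X): P1 can switch to A (-3 → -1). Not NE.
(B, Y): P1 gets 4, best alternative -1; P2 gets -1, best alternative -3. No profitable deviation — NE.
(C, X): P2 can switch to Y (4 → 5). Not NE.
(C, Y): P1 can switch to A (-5 → -1). Not NE.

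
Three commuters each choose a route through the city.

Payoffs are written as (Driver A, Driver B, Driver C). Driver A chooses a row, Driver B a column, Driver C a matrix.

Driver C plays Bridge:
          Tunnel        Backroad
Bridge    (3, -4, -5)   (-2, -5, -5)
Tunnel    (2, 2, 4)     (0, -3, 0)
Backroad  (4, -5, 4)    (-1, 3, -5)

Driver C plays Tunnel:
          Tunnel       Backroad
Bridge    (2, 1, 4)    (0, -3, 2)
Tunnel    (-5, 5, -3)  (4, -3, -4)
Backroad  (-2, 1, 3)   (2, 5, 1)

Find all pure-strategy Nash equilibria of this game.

(Bridge, Tunnel, Bridge): Driver A can switch to Backroad (3 → 4). Not NE.
(Bridge, Tunnel, Tunnel): Driver A gets 2, best alternative -2; Driver B gets 1, best alternative -3; Driver C gets 4, best alternative -5. No profitable deviation — NE.
(Bridge, Backroad, Bridge): Driver A can switch to Tunnel (-2 → 0). Not NE.
(Bridge, Backroad, Tunnel): Driver A can switch to Tunnel (0 → 4). Not NE.
(Tunnel, Tunnel, Bridge): Driver A can switch to Bridge (2 → 3). Not NE.
(Tunnel, Tunnel, Tunnel): Driver A can switch to Bridge (-5 → 2). Not NE.
(Tunnel, Backroad, Bridge): Driver B can switch to Tunnel (-3 → 2). Not NE.
(The remaining 5 profiles each have a profitable deviation by the same check.)

Pure NE: (Bridge, Tunnel, Tunnel)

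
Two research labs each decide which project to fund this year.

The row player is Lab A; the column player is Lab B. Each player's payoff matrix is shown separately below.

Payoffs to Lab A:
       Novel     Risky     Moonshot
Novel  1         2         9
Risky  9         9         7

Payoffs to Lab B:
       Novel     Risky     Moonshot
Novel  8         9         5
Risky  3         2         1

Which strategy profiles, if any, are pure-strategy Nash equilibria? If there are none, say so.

Lab A against Novel: payoffs 1, 9 → best response Risky.
Lab A against Risky: payoffs 2, 9 → best response Risky.
Lab A against Moonshot: payoffs 9, 7 → best response Novel.
Lab B against Novel: payoffs 8, 9, 5 → best response Risky.
Lab B against Risky: payoffs 3, 2, 1 → best response Novel.
Mutual best responses: (Risky, Novel).

(Risky, Novel)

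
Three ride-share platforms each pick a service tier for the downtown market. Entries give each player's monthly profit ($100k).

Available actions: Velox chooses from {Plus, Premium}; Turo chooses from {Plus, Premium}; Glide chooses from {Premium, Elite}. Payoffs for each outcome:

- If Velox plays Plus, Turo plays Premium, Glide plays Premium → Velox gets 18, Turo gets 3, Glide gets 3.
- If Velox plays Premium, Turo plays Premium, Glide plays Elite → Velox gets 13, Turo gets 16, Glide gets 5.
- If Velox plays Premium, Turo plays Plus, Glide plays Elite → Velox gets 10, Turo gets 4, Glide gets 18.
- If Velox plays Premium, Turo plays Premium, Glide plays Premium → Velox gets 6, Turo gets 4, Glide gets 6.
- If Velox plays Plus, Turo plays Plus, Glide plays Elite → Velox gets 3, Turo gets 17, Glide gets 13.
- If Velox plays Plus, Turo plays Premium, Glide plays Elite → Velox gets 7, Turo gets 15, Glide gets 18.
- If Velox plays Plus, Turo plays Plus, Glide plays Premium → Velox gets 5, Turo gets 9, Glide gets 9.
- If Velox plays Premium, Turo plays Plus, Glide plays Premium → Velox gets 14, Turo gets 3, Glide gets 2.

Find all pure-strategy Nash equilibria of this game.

There is no pure-strategy Nash equilibrium.

(Plus, Plus, Premium): Velox can switch to Premium (5 → 14). Not NE.
(Plus, Plus, Elite): Velox can switch to Premium (3 → 10). Not NE.
(Plus, Premium, Premium): Turo can switch to Plus (3 → 9). Not NE.
(Plus, Premium, Elite): Velox can switch to Premium (7 → 13). Not NE.
(Premium, Plus, Premium): Turo can switch to Premium (3 → 4). Not NE.
(Premium, Plus, Elite): Turo can switch to Premium (4 → 16). Not NE.
(The remaining 2 profiles each have a profitable deviation by the same check.)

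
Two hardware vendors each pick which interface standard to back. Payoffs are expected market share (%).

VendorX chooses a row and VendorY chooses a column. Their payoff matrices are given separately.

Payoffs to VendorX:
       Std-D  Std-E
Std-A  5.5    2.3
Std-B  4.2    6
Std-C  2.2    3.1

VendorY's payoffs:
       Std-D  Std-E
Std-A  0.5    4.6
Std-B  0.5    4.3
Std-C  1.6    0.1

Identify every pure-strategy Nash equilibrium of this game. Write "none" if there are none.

VendorX against Std-D: payoffs 5.5, 4.2, 2.2 → best response Std-A.
VendorX against Std-E: payoffs 2.3, 6, 3.1 → best response Std-B.
VendorY against Std-A: payoffs 0.5, 4.6 → best response Std-E.
VendorY against Std-B: payoffs 0.5, 4.3 → best response Std-E.
VendorY against Std-C: payoffs 1.6, 0.1 → best response Std-D.
Mutual best responses: (Std-B, Std-E).

The unique pure-strategy Nash equilibrium is (Std-B, Std-E).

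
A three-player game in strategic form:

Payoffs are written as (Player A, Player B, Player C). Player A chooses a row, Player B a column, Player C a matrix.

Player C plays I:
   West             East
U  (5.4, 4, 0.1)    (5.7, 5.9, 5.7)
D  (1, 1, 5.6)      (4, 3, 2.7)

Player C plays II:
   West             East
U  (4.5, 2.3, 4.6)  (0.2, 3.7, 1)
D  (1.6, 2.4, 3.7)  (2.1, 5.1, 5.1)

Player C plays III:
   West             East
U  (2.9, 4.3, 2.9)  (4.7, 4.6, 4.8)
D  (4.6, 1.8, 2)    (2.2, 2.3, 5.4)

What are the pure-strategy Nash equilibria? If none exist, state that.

Player A against (West, I): payoffs 5.4, 1 → best response U.
Player A against (West, II): payoffs 4.5, 1.6 → best response U.
Player A against (West, III): payoffs 2.9, 4.6 → best response D.
Player A against (East, I): payoffs 5.7, 4 → best response U.
Player A against (East, II): payoffs 0.2, 2.1 → best response D.
Player A against (East, III): payoffs 4.7, 2.2 → best response U.
Player B against (U, I): payoffs 4, 5.9 → best response East.
Player B against (U, II): payoffs 2.3, 3.7 → best response East.
Player B against (U, III): payoffs 4.3, 4.6 → best response East.
Player B against (D, I): payoffs 1, 3 → best response East.
Player B against (D, II): payoffs 2.4, 5.1 → best response East.
Player B against (D, III): payoffs 1.8, 2.3 → best response East.
Player C against (U, West): payoffs 0.1, 4.6, 2.9 → best response II.
Player C against (U, East): payoffs 5.7, 1, 4.8 → best response I.
Player C against (D, West): payoffs 5.6, 3.7, 2 → best response I.
Player C against (D, East): payoffs 2.7, 5.1, 5.4 → best response III.
Mutual best responses: (U, East, I).

(U, East, I)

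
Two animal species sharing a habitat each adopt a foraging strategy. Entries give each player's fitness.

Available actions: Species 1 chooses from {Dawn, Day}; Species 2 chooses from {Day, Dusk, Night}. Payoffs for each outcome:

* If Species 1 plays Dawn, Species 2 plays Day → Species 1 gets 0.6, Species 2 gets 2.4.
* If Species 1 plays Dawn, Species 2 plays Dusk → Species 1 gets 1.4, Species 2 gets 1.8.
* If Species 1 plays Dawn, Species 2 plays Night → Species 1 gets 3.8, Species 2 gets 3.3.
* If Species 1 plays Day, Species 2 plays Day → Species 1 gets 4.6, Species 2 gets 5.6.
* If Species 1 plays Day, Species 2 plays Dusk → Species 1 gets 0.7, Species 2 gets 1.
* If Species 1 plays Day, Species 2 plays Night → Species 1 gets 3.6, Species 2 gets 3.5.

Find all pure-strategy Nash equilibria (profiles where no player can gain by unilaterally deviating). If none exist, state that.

The pure Nash equilibria are (Dawn, Night) and (Day, Day).

(Dawn, Day): Species 1 can switch to Day (0.6 → 4.6). Not NE.
(Dawn, Dusk): Species 2 can switch to Day (1.8 → 2.4). Not NE.
(Dawn, Night): Species 1 gets 3.8, best alternative 3.6; Species 2 gets 3.3, best alternative 2.4. No profitable deviation — NE.
(Day, Day): Species 1 gets 4.6, best alternative 0.6; Species 2 gets 5.6, best alternative 3.5. No profitable deviation — NE.
(Day, Dusk): Species 1 can switch to Dawn (0.7 → 1.4). Not NE.
(Day, Night): Species 1 can switch to Dawn (3.6 → 3.8). Not NE.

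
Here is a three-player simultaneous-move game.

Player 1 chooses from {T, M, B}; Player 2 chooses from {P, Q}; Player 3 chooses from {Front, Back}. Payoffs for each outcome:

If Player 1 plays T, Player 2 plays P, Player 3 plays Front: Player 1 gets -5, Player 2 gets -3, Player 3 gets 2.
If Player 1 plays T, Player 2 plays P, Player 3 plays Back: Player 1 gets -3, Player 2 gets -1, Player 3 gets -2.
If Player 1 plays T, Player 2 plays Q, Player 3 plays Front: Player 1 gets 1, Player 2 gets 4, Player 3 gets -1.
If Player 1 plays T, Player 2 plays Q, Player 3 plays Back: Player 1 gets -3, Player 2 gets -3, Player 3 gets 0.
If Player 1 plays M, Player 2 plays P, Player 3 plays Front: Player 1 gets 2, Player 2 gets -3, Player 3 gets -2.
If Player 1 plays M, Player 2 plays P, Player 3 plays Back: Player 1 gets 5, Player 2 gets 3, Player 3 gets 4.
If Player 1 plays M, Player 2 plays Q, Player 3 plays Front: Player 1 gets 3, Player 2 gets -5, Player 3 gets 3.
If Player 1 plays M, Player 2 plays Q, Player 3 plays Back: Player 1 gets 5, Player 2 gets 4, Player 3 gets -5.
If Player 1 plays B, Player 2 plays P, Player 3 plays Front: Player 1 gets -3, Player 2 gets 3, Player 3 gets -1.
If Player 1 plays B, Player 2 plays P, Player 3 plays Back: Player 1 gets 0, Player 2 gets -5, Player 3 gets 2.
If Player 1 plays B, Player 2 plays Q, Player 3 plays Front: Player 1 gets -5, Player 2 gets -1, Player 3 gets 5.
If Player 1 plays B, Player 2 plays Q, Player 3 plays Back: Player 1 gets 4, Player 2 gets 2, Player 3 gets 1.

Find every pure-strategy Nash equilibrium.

(T, P, Front): Player 1 can switch to M (-5 → 2). Not NE.
(T, P, Back): Player 1 can switch to M (-3 → 5). Not NE.
(T, Q, Front): Player 1 can switch to M (1 → 3). Not NE.
(T, Q, Back): Player 1 can switch to M (-3 → 5). Not NE.
(M, P, Front): Player 3 can switch to Back (-2 → 4). Not NE.
(M, P, Back): Player 2 can switch to Q (3 → 4). Not NE.
(M, Q, Front): Player 2 can switch to P (-5 → -3). Not NE.
(M, Q, Back): Player 3 can switch to Front (-5 → 3). Not NE.
(B, P, Front): Player 1 can switch to M (-3 → 2). Not NE.
(B, P, Back): Player 1 can switch to M (0 → 5). Not NE.
(B, Q, Front): Player 1 can switch to T (-5 → 1). Not NE.
(B, Q, Back): Player 1 can switch to M (4 → 5). Not NE.

This game has no pure Nash equilibrium.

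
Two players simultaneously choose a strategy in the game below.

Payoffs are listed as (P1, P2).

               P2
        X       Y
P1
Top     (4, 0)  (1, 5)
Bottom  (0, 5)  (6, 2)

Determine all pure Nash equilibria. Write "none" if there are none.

This game has no pure Nash equilibrium.

Check each profile: it is a Nash equilibrium iff no player can strictly gain by switching unilaterally.
(Top, X): P2 can switch to Y (0 → 5). Not NE.
(Top, Y): P1 can switch to Bottom (1 → 6). Not NE.
(Bottom, X): P1 can switch to Top (0 → 4). Not NE.
(Bottom, Y): P2 can switch to X (2 → 5). Not NE.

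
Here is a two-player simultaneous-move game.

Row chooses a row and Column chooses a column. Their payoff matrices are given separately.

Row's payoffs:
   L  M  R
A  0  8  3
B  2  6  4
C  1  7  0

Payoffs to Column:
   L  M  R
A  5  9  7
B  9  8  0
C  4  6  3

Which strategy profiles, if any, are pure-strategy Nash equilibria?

For each strategy profile, look for a profitable unilateral deviation.
(A, L): Row can switch to B (0 → 2). Not NE.
(A, M): Row gets 8, best alternative 7; Column gets 9, best alternative 7. No profitable deviation — NE.
(A, R): Row can switch to B (3 → 4). Not NE.
(B, L): Row gets 2, best alternative 1; Column gets 9, best alternative 8. No profitable deviation — NE.
(B, M): Row can switch to A (6 → 8). Not NE.
(B, R): Column can switch to L (0 → 9). Not NE.
(C, L): Row can switch to B (1 → 2). Not NE.
(C, M): Row can switch to A (7 → 8). Not NE.
(The remaining 1 profile has a profitable deviation by the same check.)

Pure-strategy Nash equilibria: (A, M), (B, L)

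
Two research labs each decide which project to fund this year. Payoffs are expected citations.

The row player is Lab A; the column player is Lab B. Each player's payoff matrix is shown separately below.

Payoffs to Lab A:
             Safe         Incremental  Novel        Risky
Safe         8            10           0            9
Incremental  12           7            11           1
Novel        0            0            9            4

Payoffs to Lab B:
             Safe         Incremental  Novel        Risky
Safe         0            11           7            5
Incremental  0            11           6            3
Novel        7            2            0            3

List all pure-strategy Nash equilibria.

(Safe, Incremental)

(Safe, Safe): Lab A can switch to Incremental (8 → 12). Not NE.
(Safe, Incremental): Lab A gets 10, best alternative 7; Lab B gets 11, best alternative 7. No profitable deviation — NE.
(Safe, Novel): Lab A can switch to Incremental (0 → 11). Not NE.
(Safe, Risky): Lab B can switch to Incremental (5 → 11). Not NE.
(Incremental, Safe): Lab B can switch to Incremental (0 → 11). Not NE.
(Incremental, Incremental): Lab A can switch to Safe (7 → 10). Not NE.
(Incremental, Novel): Lab B can switch to Incremental (6 → 11). Not NE.
(Incremental, Risky): Lab A can switch to Safe (1 → 9). Not NE.
(Novel, Safe): Lab A can switch to Safe (0 → 8). Not NE.
(Novel, Incremental): Lab A can switch to Safe (0 → 10). Not NE.
(Novel, Novel): Lab A can switch to Incremental (9 → 11). Not NE.
(The remaining 1 profile has a profitable deviation by the same check.)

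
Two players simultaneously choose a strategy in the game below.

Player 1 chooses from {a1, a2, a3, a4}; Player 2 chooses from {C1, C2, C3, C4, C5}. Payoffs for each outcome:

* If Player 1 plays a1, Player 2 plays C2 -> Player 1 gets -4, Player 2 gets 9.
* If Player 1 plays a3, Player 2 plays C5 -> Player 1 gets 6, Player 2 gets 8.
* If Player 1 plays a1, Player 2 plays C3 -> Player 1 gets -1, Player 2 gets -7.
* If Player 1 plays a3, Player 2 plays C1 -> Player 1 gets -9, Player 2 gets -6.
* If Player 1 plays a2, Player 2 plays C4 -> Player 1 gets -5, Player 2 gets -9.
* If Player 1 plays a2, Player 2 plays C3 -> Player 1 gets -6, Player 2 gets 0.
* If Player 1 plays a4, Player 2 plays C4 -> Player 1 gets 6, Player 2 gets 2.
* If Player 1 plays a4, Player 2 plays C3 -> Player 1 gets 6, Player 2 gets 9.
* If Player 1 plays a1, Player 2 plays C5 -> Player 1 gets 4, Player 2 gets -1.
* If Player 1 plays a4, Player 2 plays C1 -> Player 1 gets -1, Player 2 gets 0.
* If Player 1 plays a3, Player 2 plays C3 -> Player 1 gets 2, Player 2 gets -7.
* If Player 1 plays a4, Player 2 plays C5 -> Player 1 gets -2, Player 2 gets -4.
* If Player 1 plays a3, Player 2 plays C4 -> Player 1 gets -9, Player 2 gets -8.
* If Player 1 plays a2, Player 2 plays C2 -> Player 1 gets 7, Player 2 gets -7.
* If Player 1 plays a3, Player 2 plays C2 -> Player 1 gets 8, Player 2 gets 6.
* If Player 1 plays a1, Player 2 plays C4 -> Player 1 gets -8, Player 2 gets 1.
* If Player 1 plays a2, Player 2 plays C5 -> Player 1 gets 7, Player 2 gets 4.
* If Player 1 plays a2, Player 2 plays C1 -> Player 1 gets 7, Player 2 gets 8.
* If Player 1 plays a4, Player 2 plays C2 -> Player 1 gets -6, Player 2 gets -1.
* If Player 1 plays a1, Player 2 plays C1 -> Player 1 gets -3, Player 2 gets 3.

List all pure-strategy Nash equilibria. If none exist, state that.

Player 1 against C1: payoffs -3, 7, -9, -1 → best response a2.
Player 1 against C2: payoffs -4, 7, 8, -6 → best response a3.
Player 1 against C3: payoffs -1, -6, 2, 6 → best response a4.
Player 1 against C4: payoffs -8, -5, -9, 6 → best response a4.
Player 1 against C5: payoffs 4, 7, 6, -2 → best response a2.
Player 2 against a1: payoffs 3, 9, -7, 1, -1 → best response C2.
Player 2 against a2: payoffs 8, -7, 0, -9, 4 → best response C1.
Player 2 against a3: payoffs -6, 6, -7, -8, 8 → best response C5.
Player 2 against a4: payoffs 0, -1, 9, 2, -4 → best response C3.
Mutual best responses: (a2, C1); (a4, C3).

The pure Nash equilibria are (a2, C1), (a4, C3).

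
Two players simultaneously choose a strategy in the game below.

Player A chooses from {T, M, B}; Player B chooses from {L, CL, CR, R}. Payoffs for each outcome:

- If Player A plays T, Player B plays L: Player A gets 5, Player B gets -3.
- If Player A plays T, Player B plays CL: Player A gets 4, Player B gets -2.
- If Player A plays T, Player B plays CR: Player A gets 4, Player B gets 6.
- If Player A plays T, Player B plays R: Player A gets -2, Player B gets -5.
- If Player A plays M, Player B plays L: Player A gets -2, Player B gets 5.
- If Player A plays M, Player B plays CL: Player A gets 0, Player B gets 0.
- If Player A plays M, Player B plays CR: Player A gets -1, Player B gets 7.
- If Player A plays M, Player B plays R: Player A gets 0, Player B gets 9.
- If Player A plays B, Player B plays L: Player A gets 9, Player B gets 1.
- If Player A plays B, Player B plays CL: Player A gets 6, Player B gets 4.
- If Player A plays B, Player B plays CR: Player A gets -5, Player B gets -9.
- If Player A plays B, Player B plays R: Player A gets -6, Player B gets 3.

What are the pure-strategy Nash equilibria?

Pure-strategy Nash equilibria: (T, CR); (M, R); (B, CL)

Player A against L: payoffs 5, -2, 9 → best response B.
Player A against CL: payoffs 4, 0, 6 → best response B.
Player A against CR: payoffs 4, -1, -5 → best response T.
Player A against R: payoffs -2, 0, -6 → best response M.
Player B against T: payoffs -3, -2, 6, -5 → best response CR.
Player B against M: payoffs 5, 0, 7, 9 → best response R.
Player B against B: payoffs 1, 4, -9, 3 → best response CL.
Mutual best responses: (T, CR); (M, R); (B, CL).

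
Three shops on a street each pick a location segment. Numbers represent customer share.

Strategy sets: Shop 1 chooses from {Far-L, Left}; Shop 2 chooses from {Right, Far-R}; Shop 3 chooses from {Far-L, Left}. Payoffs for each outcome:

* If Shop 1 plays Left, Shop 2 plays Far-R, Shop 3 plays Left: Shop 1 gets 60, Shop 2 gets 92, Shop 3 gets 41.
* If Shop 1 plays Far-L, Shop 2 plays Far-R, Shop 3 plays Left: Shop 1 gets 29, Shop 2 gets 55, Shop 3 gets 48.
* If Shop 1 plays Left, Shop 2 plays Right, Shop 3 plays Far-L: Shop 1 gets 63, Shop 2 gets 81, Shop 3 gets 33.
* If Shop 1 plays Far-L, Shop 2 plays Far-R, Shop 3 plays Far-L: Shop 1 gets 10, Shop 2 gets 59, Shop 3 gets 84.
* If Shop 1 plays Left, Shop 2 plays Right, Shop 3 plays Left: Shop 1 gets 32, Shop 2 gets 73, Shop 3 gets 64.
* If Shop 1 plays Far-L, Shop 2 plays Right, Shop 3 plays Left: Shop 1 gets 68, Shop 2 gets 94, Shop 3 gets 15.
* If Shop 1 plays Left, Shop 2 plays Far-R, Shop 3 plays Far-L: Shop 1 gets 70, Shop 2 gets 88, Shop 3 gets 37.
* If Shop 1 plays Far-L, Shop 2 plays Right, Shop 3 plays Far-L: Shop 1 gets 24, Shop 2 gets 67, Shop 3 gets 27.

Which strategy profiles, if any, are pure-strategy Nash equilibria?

Shop 1 against (Right, Far-L): payoffs 24, 63 → best response Left.
Shop 1 against (Right, Left): payoffs 68, 32 → best response Far-L.
Shop 1 against (Far-R, Far-L): payoffs 10, 70 → best response Left.
Shop 1 against (Far-R, Left): payoffs 29, 60 → best response Left.
Shop 2 against (Far-L, Far-L): payoffs 67, 59 → best response Right.
Shop 2 against (Far-L, Left): payoffs 94, 55 → best response Right.
Shop 2 against (Left, Far-L): payoffs 81, 88 → best response Far-R.
Shop 2 against (Left, Left): payoffs 73, 92 → best response Far-R.
Shop 3 against (Far-L, Right): payoffs 27, 15 → best response Far-L.
Shop 3 against (Far-L, Far-R): payoffs 84, 48 → best response Far-L.
Shop 3 against (Left, Right): payoffs 33, 64 → best response Left.
Shop 3 against (Left, Far-R): payoffs 37, 41 → best response Left.
Mutual best responses: (Left, Far-R, Left).

The unique pure-strategy Nash equilibrium is (Left, Far-R, Left).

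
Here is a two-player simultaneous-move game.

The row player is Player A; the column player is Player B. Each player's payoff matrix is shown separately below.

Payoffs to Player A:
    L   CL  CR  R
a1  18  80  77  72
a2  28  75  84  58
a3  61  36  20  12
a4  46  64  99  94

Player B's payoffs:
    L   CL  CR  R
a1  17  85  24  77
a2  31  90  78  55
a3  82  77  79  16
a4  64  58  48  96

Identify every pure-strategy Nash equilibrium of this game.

Pure-strategy Nash equilibria: (a1, CL), (a3, L), (a4, R)

Mark each player's best response to every combination of opponents' strategies; a profile where every player is best-responding is a pure Nash equilibrium.
Player A against L: payoffs 18, 28, 61, 46 → best response a3.
Player A against CL: payoffs 80, 75, 36, 64 → best response a1.
Player A against CR: payoffs 77, 84, 20, 99 → best response a4.
Player A against R: payoffs 72, 58, 12, 94 → best response a4.
Player B against a1: payoffs 17, 85, 24, 77 → best response CL.
Player B against a2: payoffs 31, 90, 78, 55 → best response CL.
Player B against a3: payoffs 82, 77, 79, 16 → best response L.
Player B against a4: payoffs 64, 58, 48, 96 → best response R.
Mutual best responses: (a1, CL); (a3, L); (a4, R).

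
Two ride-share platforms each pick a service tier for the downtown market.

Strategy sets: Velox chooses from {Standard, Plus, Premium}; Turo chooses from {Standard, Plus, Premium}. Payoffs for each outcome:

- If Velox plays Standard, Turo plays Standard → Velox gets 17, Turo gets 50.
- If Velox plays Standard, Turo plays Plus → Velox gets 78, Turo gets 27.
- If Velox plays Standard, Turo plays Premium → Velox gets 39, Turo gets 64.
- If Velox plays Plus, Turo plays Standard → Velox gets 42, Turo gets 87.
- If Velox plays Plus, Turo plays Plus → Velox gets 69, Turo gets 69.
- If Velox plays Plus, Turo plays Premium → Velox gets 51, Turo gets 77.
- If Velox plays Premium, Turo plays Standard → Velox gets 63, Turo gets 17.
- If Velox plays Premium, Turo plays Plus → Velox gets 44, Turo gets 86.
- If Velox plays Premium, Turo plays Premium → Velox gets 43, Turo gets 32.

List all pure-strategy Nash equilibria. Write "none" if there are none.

This game has no pure Nash equilibrium.

Velox against Standard: payoffs 17, 42, 63 → best response Premium.
Velox against Plus: payoffs 78, 69, 44 → best response Standard.
Velox against Premium: payoffs 39, 51, 43 → best response Plus.
Turo against Standard: payoffs 50, 27, 64 → best response Premium.
Turo against Plus: payoffs 87, 69, 77 → best response Standard.
Turo against Premium: payoffs 17, 86, 32 → best response Plus.
No profile is a mutual best response for all players.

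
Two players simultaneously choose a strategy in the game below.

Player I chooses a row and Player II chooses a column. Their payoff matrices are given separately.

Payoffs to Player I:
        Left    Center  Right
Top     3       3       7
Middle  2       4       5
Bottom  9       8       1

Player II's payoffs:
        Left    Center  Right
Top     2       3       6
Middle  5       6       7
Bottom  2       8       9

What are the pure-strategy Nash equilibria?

Player I against Left: payoffs 3, 2, 9 → best response Bottom.
Player I against Center: payoffs 3, 4, 8 → best response Bottom.
Player I against Right: payoffs 7, 5, 1 → best response Top.
Player II against Top: payoffs 2, 3, 6 → best response Right.
Player II against Middle: payoffs 5, 6, 7 → best response Right.
Player II against Bottom: payoffs 2, 8, 9 → best response Right.
Mutual best responses: (Top, Right).

The unique pure-strategy Nash equilibrium is (Top, Right).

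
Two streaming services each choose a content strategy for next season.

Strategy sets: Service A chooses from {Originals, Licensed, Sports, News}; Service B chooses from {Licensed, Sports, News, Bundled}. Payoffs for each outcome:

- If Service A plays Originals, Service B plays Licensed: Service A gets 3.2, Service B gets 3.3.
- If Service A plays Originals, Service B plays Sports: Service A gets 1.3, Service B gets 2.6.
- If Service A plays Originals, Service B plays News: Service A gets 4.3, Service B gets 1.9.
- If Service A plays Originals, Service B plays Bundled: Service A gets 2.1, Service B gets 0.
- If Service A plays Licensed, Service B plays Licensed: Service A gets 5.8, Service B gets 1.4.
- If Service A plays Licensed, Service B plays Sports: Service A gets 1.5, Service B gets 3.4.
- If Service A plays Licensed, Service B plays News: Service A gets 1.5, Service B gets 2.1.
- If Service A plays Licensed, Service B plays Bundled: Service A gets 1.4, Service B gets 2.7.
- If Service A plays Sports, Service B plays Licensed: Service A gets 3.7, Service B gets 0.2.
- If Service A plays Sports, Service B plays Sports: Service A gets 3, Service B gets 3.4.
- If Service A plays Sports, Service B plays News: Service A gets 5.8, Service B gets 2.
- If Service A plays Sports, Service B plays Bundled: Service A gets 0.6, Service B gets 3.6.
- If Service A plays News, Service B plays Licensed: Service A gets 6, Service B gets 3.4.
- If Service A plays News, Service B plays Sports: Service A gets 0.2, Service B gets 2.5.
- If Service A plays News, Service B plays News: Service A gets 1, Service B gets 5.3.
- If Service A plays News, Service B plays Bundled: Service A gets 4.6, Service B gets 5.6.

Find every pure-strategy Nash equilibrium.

(Originals, Licensed): Service A can switch to Licensed (3.2 → 5.8). Not NE.
(Originals, Sports): Service A can switch to Licensed (1.3 → 1.5). Not NE.
(Originals, News): Service A can switch to Sports (4.3 → 5.8). Not NE.
(Originals, Bundled): Service A can switch to News (2.1 → 4.6). Not NE.
(Licensed, Licensed): Service A can switch to News (5.8 → 6). Not NE.
(Licensed, Sports): Service A can switch to Sports (1.5 → 3). Not NE.
(Licensed, News): Service A can switch to Originals (1.5 → 4.3). Not NE.
(Licensed, Bundled): Service A can switch to Originals (1.4 → 2.1). Not NE.
(News, Bundled): Service A gets 4.6, best alternative 2.1; Service B gets 5.6, best alternative 5.3. No profitable deviation — NE.
(The remaining 7 profiles each have a profitable deviation by the same check.)

Pure NE: (News, Bundled)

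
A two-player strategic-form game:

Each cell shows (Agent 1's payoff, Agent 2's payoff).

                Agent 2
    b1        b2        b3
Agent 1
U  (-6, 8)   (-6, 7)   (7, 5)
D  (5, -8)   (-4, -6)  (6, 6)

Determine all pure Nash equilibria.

none

For each player, find the best response to each opponent profile; mutual best responses are the pure NE.
Agent 1 against b1: payoffs -6, 5 → best response D.
Agent 1 against b2: payoffs -6, -4 → best response D.
Agent 1 against b3: payoffs 7, 6 → best response U.
Agent 2 against U: payoffs 8, 7, 5 → best response b1.
Agent 2 against D: payoffs -8, -6, 6 → best response b3.
No profile is a mutual best response for all players.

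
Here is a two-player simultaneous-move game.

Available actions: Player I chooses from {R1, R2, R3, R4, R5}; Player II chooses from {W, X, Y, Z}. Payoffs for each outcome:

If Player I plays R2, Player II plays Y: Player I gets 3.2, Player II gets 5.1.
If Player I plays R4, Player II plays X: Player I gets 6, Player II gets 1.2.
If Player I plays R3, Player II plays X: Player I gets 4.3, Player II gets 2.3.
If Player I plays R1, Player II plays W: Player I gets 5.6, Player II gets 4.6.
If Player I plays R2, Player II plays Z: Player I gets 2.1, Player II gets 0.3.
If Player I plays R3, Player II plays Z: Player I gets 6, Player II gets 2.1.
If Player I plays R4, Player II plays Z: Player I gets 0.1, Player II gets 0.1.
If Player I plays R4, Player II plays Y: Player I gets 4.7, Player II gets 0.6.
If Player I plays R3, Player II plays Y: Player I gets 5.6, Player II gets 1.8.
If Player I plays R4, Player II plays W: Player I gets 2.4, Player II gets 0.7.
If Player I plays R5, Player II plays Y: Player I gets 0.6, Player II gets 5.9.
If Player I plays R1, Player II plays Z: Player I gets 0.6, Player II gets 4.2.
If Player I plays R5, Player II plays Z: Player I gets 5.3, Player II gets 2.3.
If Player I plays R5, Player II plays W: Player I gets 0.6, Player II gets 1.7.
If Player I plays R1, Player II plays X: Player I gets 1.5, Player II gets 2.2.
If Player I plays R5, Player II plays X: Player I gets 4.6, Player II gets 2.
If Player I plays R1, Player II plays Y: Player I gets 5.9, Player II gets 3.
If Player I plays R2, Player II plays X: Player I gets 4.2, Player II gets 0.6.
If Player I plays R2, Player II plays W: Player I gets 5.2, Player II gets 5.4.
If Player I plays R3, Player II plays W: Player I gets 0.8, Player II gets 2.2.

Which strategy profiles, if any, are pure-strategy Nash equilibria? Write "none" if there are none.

Player I against W: payoffs 5.6, 5.2, 0.8, 2.4, 0.6 → best response R1.
Player I against X: payoffs 1.5, 4.2, 4.3, 6, 4.6 → best response R4.
Player I against Y: payoffs 5.9, 3.2, 5.6, 4.7, 0.6 → best response R1.
Player I against Z: payoffs 0.6, 2.1, 6, 0.1, 5.3 → best response R3.
Player II against R1: payoffs 4.6, 2.2, 3, 4.2 → best response W.
Player II against R2: payoffs 5.4, 0.6, 5.1, 0.3 → best response W.
Player II against R3: payoffs 2.2, 2.3, 1.8, 2.1 → best response X.
Player II against R4: payoffs 0.7, 1.2, 0.6, 0.1 → best response X.
Player II against R5: payoffs 1.7, 2, 5.9, 2.3 → best response Y.
Mutual best responses: (R1, W); (R4, X).

The pure Nash equilibria are (R1, W) and (R4, X).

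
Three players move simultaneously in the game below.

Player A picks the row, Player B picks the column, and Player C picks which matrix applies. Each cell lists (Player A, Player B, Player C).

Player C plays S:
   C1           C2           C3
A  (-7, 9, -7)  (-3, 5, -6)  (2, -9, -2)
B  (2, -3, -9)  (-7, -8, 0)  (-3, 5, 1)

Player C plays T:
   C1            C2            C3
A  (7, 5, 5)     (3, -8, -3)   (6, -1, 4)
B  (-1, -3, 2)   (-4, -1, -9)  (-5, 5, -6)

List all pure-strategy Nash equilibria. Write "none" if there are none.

Pure NE: (A, C1, T)

Player A against (C1, S): payoffs -7, 2 → best response B.
Player A against (C1, T): payoffs 7, -1 → best response A.
Player A against (C2, S): payoffs -3, -7 → best response A.
Player A against (C2, T): payoffs 3, -4 → best response A.
Player A against (C3, S): payoffs 2, -3 → best response A.
Player A against (C3, T): payoffs 6, -5 → best response A.
Player B against (A, S): payoffs 9, 5, -9 → best response C1.
Player B against (A, T): payoffs 5, -8, -1 → best response C1.
Player B against (B, S): payoffs -3, -8, 5 → best response C3.
Player B against (B, T): payoffs -3, -1, 5 → best response C3.
Player C against (A, C1): payoffs -7, 5 → best response T.
Player C against (A, C2): payoffs -6, -3 → best response T.
Player C against (A, C3): payoffs -2, 4 → best response T.
Player C against (B, C1): payoffs -9, 2 → best response T.
Player C against (B, C2): payoffs 0, -9 → best response S.
Player C against (B, C3): payoffs 1, -6 → best response S.
Mutual best responses: (A, C1, T).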